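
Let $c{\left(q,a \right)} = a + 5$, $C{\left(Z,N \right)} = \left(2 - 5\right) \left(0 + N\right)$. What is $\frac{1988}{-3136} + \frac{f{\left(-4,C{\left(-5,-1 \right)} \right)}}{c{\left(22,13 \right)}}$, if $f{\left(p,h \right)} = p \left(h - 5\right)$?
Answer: $- \frac{191}{1008} \approx -0.18948$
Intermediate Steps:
$C{\left(Z,N \right)} = - 3 N$
$f{\left(p,h \right)} = p \left(-5 + h\right)$
$c{\left(q,a \right)} = 5 + a$
$\frac{1988}{-3136} + \frac{f{\left(-4,C{\left(-5,-1 \right)} \right)}}{c{\left(22,13 \right)}} = \frac{1988}{-3136} + \frac{\left(-4\right) \left(-5 - -3\right)}{5 + 13} = 1988 \left(- \frac{1}{3136}\right) + \frac{\left(-4\right) \left(-5 + 3\right)}{18} = - \frac{71}{112} + \left(-4\right) \left(-2\right) \frac{1}{18} = - \frac{71}{112} + 8 \cdot \frac{1}{18} = - \frac{71}{112} + \frac{4}{9} = - \frac{191}{1008}$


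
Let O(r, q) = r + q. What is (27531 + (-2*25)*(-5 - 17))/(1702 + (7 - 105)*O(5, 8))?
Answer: 28631/428 ≈ 66.895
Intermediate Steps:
O(r, q) = q + r
(27531 + (-2*25)*(-5 - 17))/(1702 + (7 - 105)*O(5, 8)) = (27531 + (-2*25)*(-5 - 17))/(1702 + (7 - 105)*(8 + 5)) = (27531 - 50*(-22))/(1702 - 98*13) = (27531 + 1100)/(1702 - 1274) = 28631/428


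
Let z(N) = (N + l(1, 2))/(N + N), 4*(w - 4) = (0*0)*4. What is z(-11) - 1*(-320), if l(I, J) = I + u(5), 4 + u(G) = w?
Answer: 3525/11 ≈ 320.45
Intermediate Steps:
w = 4 (w = 4 + ((0*0)*4)/4 = 4 + (0*4)/4 = 4 + (¼)*0 = 4 + 0 = 4)
u(G) = 0 (u(G) = -4 + 4 = 0)
l(I, J) = I (l(I, J) = I + 0 = I)
z(N) = (1 + N)/(2*N) (z(N) = (N + 1)/(N + N) = (1 + N)/((2*N)) = (1 + N)*(1/(2*N)) = (1 + N)/(2*N))
z(-11) - 1*(-320) = (½)*(1 - 11)/(-11) - 1*(-320) = (½)*(-1/11)*(-10) + 320 = 5/11 + 320 = 3525/11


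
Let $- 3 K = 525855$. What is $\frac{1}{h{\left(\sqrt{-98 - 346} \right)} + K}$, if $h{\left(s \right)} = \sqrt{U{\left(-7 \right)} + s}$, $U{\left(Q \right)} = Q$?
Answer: $- \frac{1}{175285 - \sqrt{-7 + 2 i \sqrt{111}}} \approx -5.7051 \cdot 10^{-6} - 1.2437 \cdot 10^{-10} i$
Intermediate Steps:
$K = -175285$ ($K = \left(- \frac{1}{3}\right) 525855 = -175285$)
$h{\left(s \right)} = \sqrt{-7 + s}$
$\frac{1}{h{\left(\sqrt{-98 - 346} \right)} + K} = \frac{1}{\sqrt{-7 + \sqrt{-98 - 346}} - 175285} = \frac{1}{\sqrt{-7 + \sqrt{-444}} - 175285} = \frac{1}{\sqrt{-7 + 2 i \sqrt{111}} - 175285} = \frac{1}{-175285 + \sqrt{-7 + 2 i \sqrt{111}}}$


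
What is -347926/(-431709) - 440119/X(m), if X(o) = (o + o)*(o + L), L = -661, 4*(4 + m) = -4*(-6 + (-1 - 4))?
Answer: 21465438203/439191956 ≈ 48.875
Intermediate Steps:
m = 7 (m = -4 + (-4*(-6 + (-1 - 4)))/4 = -4 + (-4*(-6 - 5))/4 = -4 + (-4*(-11))/4 = -4 + (1/4)*44 = -4 + 11 = 7)
X(o) = 2*o*(-661 + o) (X(o) = (o + o)*(o - 661) = (2*o)*(-661 + o) = 2*o*(-661 + o))
-347926/(-431709) - 440119/X(m) = -347926/(-431709) - 440119*1/(14*(-661 + 7)) = -347926*(-1/431709) - 440119/(2*7*(-654)) = 347926/431709 - 440119/(-9156) = 347926/431709 - 440119*(-1/9156) = 347926/431709 + 440119/9156 = 21465438203/439191956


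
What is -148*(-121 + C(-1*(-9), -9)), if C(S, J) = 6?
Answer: 17020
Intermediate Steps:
-148*(-121 + C(-1*(-9), -9)) = -148*(-121 + 6) = -148*(-115) = 17020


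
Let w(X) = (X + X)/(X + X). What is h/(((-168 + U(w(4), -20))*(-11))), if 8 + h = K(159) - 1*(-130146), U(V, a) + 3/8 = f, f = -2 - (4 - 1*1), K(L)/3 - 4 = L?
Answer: 1045016/15257 ≈ 68.494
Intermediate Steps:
K(L) = 12 + 3*L
w(X) = 1 (w(X) = (2*X)/((2*X)) = (2*X)*(1/(2*X)) = 1)
f = -5 (f = -2 - (4 - 1) = -2 - 1*3 = -2 - 3 = -5)
U(V, a) = -43/8 (U(V, a) = -3/8 - 5 = -43/8)
h = 130627 (h = -8 + ((12 + 3*159) - 1*(-130146)) = -8 + ((12 + 477) + 130146) = -8 + (489 + 130146) = -8 + 130635 = 130627)
h/(((-168 + U(w(4), -20))*(-11))) = 130627/(((-168 - 43/8)*(-11))) = 130627/((-1387/8*(-11))) = 130627/(15257/8) = 130627*(8/15257) = 1045016/15257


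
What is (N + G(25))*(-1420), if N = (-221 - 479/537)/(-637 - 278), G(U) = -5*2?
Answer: 1361607896/98271 ≈ 13856.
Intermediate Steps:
G(U) = -10
N = 119156/491355 (N = (-221 - 479*1/537)/(-915) = (-221 - 479/537)*(-1/915) = -119156/537*(-1/915) = 119156/491355 ≈ 0.24250)
(N + G(25))*(-1420) = (119156/491355 - 10)*(-1420) = -4794394/491355*(-1420) = 1361607896/98271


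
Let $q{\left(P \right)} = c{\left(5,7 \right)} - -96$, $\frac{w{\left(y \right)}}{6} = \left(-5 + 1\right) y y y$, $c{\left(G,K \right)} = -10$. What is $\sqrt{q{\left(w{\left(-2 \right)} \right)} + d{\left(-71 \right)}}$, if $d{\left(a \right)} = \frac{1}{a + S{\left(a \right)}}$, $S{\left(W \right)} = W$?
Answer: $\frac{\sqrt{1733962}}{142} \approx 9.2732$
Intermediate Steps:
$w{\left(y \right)} = - 24 y^{3}$ ($w{\left(y \right)} = 6 \left(-5 + 1\right) y y y = 6 - 4 y y y = 6 - 4 y^{2} y = 6 \left(- 4 y^{3}\right) = - 24 y^{3}$)
$d{\left(a \right)} = \frac{1}{2 a}$ ($d{\left(a \right)} = \frac{1}{a + a} = \frac{1}{2 a}$)
$q{\left(P \right)} = 86$ ($q{\left(P \right)} = -10 - -96 = -10 + 96 = 86$)
$\sqrt{q{\left(w{\left(-2 \right)} \right)} + d{\left(-71 \right)}} = \sqrt{86 + \frac{1}{2 \left(-71\right)}} = \sqrt{86 + \frac{1}{2} \left(- \frac{1}{71}\right)} = \sqrt{86 - \frac{1}{142}} = \sqrt{\frac{12211}{142}} = \frac{\sqrt{1733962}}{142}$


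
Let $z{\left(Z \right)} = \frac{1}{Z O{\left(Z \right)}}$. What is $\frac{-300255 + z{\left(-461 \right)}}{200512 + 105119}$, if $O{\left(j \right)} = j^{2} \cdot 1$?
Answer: $- \frac{29416637206156}{29943335651211} \approx -0.98241$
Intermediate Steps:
$O{\left(j \right)} = j^{2}$
$z{\left(Z \right)} = \frac{1}{Z^{3}}$ ($z{\left(Z \right)} = \frac{1}{Z Z^{2}} = \frac{1}{Z^{3}}$)
$\frac{-300255 + z{\left(-461 \right)}}{200512 + 105119} = \frac{-300255 + \frac{1}{-97972181}}{200512 + 105119} = \frac{-300255 - \frac{1}{97972181}}{305631} = \left(- \frac{29416637206156}{97972181}\right) \frac{1}{305631} = - \frac{29416637206156}{29943335651211}$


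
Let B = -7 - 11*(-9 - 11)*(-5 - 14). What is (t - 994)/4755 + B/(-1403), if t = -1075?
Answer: 17006378/6671265 ≈ 2.5492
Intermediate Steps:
B = -4187 (B = -7 - (-220)*(-19) = -7 - 11*380 = -7 - 4180 = -4187)
(t - 994)/4755 + B/(-1403) = (-1075 - 994)/4755 - 4187/(-1403) = -2069*1/4755 - 4187*(-1/1403) = -2069/4755 + 4187/1403 = 17006378/6671265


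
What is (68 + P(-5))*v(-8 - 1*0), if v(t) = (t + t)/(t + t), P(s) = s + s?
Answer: 58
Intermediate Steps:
P(s) = 2*s
v(t) = 1 (v(t) = (2*t)/((2*t)) = (2*t)*(1/(2*t)) = 1)
(68 + P(-5))*v(-8 - 1*0) = (68 + 2*(-5))*1 = (68 - 10)*1 = 58*1 = 58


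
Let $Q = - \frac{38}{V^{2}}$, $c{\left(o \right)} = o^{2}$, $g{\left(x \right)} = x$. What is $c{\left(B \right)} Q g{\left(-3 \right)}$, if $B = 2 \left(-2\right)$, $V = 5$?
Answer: $\frac{1824}{25} \approx 72.96$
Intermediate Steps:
$B = -4$
$Q = - \frac{38}{25}$ ($Q = - \frac{38}{5^{2}} = - \frac{38}{25} \approx -1.52$)
$c{\left(B \right)} Q g{\left(-3 \right)} = \left(-4\right)^{2} \left(- \frac{38}{25}\right) \left(-3\right) = 16 \left(- \frac{38}{25}\right) \left(-3\right) = \left(- \frac{608}{25}\right) \left(-3\right) = \frac{1824}{25}$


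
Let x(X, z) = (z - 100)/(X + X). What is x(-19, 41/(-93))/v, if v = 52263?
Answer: 9341/184697442 ≈ 5.0575e-5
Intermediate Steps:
x(X, z) = (-100 + z)/(2*X) (x(X, z) = (-100 + z)/((2*X)) = (-100 + z)*(1/(2*X)) = (-100 + z)/(2*X))
x(-19, 41/(-93))/v = ((1/2)*(-100 + 41/(-93))/(-19))/52263 = ((1/2)*(-1/19)*(-100 + 41*(-1/93)))*(1/52263) = ((1/2)*(-1/19)*(-100 - 41/93))*(1/52263) = ((1/2)*(-1/19)*(-9341/93))*(1/52263) = (9341/3534)*(1/52263) = 9341/184697442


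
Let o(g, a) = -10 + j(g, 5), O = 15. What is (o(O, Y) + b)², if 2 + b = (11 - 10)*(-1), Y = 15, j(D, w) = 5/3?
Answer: 1156/9 ≈ 128.44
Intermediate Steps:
j(D, w) = 5/3 (j(D, w) = 5*(⅓) = 5/3)
o(g, a) = -25/3 (o(g, a) = -10 + 5/3 = -25/3)
b = -3 (b = -2 + (11 - 10)*(-1) = -2 + 1*(-1) = -2 - 1 = -3)
(o(O, Y) + b)² = (-25/3 - 3)² = (-34/3)² = 1156/9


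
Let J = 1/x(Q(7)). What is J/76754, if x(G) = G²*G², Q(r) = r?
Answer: 1/184286354 ≈ 5.4263e-9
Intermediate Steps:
x(G) = G⁴
J = 1/2401 (J = 1/(7⁴) = 1/2401 ≈ 0.00041649)
J/76754 = (1/2401)/76754 = (1/2401)*(1/76754) = 1/184286354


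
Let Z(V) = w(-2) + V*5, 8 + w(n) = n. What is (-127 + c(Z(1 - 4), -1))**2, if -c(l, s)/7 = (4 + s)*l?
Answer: 158404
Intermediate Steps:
w(n) = -8 + n
Z(V) = -10 + 5*V (Z(V) = (-8 - 2) + V*5 = -10 + 5*V)
c(l, s) = -7*l*(4 + s) (c(l, s) = -7*(4 + s)*l = -7*l*(4 + s))
(-127 + c(Z(1 - 4), -1))**2 = (-127 - 7*(-10 + 5*(1 - 4))*(4 - 1))**2 = (-127 - 7*(-10 + 5*(-3))*3)**2 = (-127 - 7*(-10 - 15)*3)**2 = (-127 - 7*(-25)*3)**2 = (-127 + 525)**2 = 398**2 = 158404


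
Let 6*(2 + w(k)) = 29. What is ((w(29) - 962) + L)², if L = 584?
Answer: 5067001/36 ≈ 1.4075e+5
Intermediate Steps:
w(k) = 17/6 (w(k) = -2 + (⅙)*29 = -2 + 29/6 = 17/6)
((w(29) - 962) + L)² = ((17/6 - 962) + 584)² = (-5755/6 + 584)² = (-2251/6)² = 5067001/36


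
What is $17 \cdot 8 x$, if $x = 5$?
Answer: $680$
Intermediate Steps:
$17 \cdot 8 x = 17 \cdot 8 \cdot 5 = 136 \cdot 5 = 680$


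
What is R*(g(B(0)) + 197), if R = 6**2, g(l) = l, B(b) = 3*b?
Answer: 7092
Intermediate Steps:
R = 36
R*(g(B(0)) + 197) = 36*(3*0 + 197) = 36*(0 + 197) = 36*197 = 7092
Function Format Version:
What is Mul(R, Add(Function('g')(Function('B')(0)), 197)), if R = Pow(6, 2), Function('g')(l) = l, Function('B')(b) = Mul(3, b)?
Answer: 7092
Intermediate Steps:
R = 36
Mul(R, Add(Function('g')(Function('B')(0)), 197)) = Mul(36, Add(Mul(3, 0), 197)) = Mul(36, Add(0, 197)) = Mul(36, 197) = 7092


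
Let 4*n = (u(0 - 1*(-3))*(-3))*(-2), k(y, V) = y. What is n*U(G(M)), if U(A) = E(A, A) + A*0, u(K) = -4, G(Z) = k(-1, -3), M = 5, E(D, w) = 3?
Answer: -18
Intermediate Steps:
G(Z) = -1
n = -6 (n = (-4*(-3)*(-2))/4 = (12*(-2))/4 = (1/4)*(-24) = -6)
U(A) = 3 (U(A) = 3 + A*0 = 3 + 0 = 3)
n*U(G(M)) = -6*3 = -18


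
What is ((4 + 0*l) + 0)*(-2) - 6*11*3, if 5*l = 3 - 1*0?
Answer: -206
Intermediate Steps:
l = 3/5 (l = (3 - 1*0)/5 = (3 + 0)/5 = (1/5)*3 = 3/5 ≈ 0.60000)
((4 + 0*l) + 0)*(-2) - 6*11*3 = ((4 + 0*(3/5)) + 0)*(-2) - 6*11*3 = ((4 + 0) + 0)*(-2) - 66*3 = (4 + 0)*(-2) - 198 = 4*(-2) - 198 = -8 - 198 = -206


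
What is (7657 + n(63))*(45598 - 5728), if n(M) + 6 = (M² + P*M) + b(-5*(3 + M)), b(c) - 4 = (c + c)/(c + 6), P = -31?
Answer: 1156991960/3 ≈ 3.8566e+8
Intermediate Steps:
b(c) = 4 + 2*c/(6 + c) (b(c) = 4 + (c + c)/(c + 6) = 4 + (2*c)/(6 + c) = 4 + 2*c/(6 + c))
n(M) = -6 + M² - 31*M + 6*(-11 - 5*M)/(-9 - 5*M) (n(M) = -6 + ((M² - 31*M) + 6*(4 - 5*(3 + M))/(6 - 5*(3 + M))) = -6 + ((M² - 31*M) + 6*(4 + (-15 - 5*M))/(6 + (-15 - 5*M))) = -6 + ((M² - 31*M) + 6*(-11 - 5*M)/(-9 - 5*M)) = -6 + (M² - 31*M + 6*(-11 - 5*M)/(-9 - 5*M)) = -6 + M² - 31*M + 6*(-11 - 5*M)/(-9 - 5*M))
(7657 + n(63))*(45598 - 5728) = (7657 + (12 - 279*63 - 146*63² + 5*63³)/(9 + 5*63))*(45598 - 5728) = (7657 + (12 - 17577 - 146*3969 + 5*250047)/(9 + 315))*39870 = (7657 + (12 - 17577 - 579474 + 1250235)/324)*39870 = (7657 + (1/324)*653196)*39870 = (7657 + 54433/27)*39870 = (261172/27)*39870 = 1156991960/3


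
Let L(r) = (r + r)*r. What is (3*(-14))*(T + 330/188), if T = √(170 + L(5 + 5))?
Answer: -3465/47 - 42*√370 ≈ -881.61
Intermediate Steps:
L(r) = 2*r² (L(r) = (2*r)*r = 2*r²)
T = √370 (T = √(170 + 2*(5 + 5)²) = √(170 + 2*10²) = √(170 + 2*100) = √(170 + 200) = √370 ≈ 19.235)
(3*(-14))*(T + 330/188) = (3*(-14))*(√370 + 330/188) = -42*(√370 + 330*(1/188)) = -42*(√370 + 165/94) = -42*(165/94 + √370) = -3465/47 - 42*√370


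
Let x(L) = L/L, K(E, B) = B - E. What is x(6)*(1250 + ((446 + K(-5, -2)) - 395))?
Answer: 1304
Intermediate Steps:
x(L) = 1
x(6)*(1250 + ((446 + K(-5, -2)) - 395)) = 1*(1250 + ((446 + (-2 - 1*(-5))) - 395)) = 1*(1250 + ((446 + (-2 + 5)) - 395)) = 1*(1250 + ((446 + 3) - 395)) = 1*(1250 + (449 - 395)) = 1*(1250 + 54) = 1*1304 = 1304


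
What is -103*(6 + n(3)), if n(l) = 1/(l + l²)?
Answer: -7519/12 ≈ -626.58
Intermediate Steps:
-103*(6 + n(3)) = -103*(6 + 1/(3*(1 + 3))) = -103*(6 + (⅓)/4) = -103*(6 + (⅓)*(¼)) = -103*(6 + 1/12) = -103*73/12 = -7519/12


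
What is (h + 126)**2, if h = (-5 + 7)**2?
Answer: 16900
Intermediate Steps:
h = 4 (h = 2**2 = 4)
(h + 126)**2 = (4 + 126)**2 = 130**2 = 16900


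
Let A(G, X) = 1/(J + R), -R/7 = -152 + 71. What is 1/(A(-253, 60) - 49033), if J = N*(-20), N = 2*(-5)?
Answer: -767/37608310 ≈ -2.0394e-5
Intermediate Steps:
R = 567 (R = -7*(-152 + 71) = -7*(-81) = 567)
N = -10
J = 200 (J = -10*(-20) = 200)
A(G, X) = 1/767 (A(G, X) = 1/(200 + 567) = 1/767)
1/(A(-253, 60) - 49033) = 1/(1/767 - 49033) = 1/(-37608310/767) = -767/37608310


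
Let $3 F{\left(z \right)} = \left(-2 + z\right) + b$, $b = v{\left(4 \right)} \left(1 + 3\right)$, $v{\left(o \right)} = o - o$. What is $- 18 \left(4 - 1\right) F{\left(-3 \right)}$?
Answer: $90$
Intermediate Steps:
$v{\left(o \right)} = 0$
$b = 0$ ($b = 0 \left(1 + 3\right) = 0 \cdot 4 = 0$)
$F{\left(z \right)} = - \frac{2}{3} + \frac{z}{3}$ ($F{\left(z \right)} = \frac{\left(-2 + z\right) + 0}{3} = \frac{-2 + z}{3} = - \frac{2}{3} + \frac{z}{3}$)
$- 18 \left(4 - 1\right) F{\left(-3 \right)} = - 18 \left(4 - 1\right) \left(- \frac{2}{3} + \frac{1}{3} \left(-3\right)\right) = \left(-18\right) 3 \left(- \frac{2}{3} - 1\right) = \left(-54\right) \left(- \frac{5}{3}\right) = 90$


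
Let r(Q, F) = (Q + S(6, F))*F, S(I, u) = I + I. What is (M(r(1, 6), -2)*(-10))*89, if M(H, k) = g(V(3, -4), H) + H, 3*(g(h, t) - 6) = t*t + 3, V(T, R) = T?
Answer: -1880570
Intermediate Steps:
S(I, u) = 2*I
g(h, t) = 7 + t**2/3 (g(h, t) = 6 + (t*t + 3)/3 = 6 + (t**2 + 3)/3 = 6 + (3 + t**2)/3 = 6 + (1 + t**2/3) = 7 + t**2/3)
r(Q, F) = F*(12 + Q) (r(Q, F) = (Q + 2*6)*F = (Q + 12)*F = (12 + Q)*F = F*(12 + Q))
M(H, k) = 7 + H + H**2/3 (M(H, k) = (7 + H**2/3) + H = 7 + H + H**2/3)
(M(r(1, 6), -2)*(-10))*89 = ((7 + 6*(12 + 1) + (6*(12 + 1))**2/3)*(-10))*89 = ((7 + 6*13 + (6*13)**2/3)*(-10))*89 = ((7 + 78 + (1/3)*78**2)*(-10))*89 = ((7 + 78 + (1/3)*6084)*(-10))*89 = ((7 + 78 + 2028)*(-10))*89 = (2113*(-10))*89 = -21130*89 = -1880570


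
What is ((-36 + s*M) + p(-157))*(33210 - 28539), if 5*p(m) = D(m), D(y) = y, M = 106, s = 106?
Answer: 260842653/5 ≈ 5.2169e+7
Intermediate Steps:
p(m) = m/5
((-36 + s*M) + p(-157))*(33210 - 28539) = ((-36 + 106*106) + (⅕)*(-157))*(33210 - 28539) = ((-36 + 11236) - 157/5)*4671 = (11200 - 157/5)*4671 = (55843/5)*4671 = 260842653/5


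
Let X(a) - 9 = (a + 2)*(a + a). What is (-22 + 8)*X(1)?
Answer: -210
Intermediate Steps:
X(a) = 9 + 2*a*(2 + a) (X(a) = 9 + (a + 2)*(a + a) = 9 + (2 + a)*(2*a) = 9 + 2*a*(2 + a))
(-22 + 8)*X(1) = (-22 + 8)*(9 + 2*1**2 + 4*1) = -14*(9 + 2*1 + 4) = -14*(9 + 2 + 4) = -14*15 = -210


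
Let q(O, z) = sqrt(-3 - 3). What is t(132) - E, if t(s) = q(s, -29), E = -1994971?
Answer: 1994971 + I*sqrt(6) ≈ 1.995e+6 + 2.4495*I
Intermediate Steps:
q(O, z) = I*sqrt(6) (q(O, z) = sqrt(-6) = I*sqrt(6))
t(s) = I*sqrt(6)
t(132) - E = I*sqrt(6) - 1*(-1994971) = I*sqrt(6) + 1994971 = 1994971 + I*sqrt(6)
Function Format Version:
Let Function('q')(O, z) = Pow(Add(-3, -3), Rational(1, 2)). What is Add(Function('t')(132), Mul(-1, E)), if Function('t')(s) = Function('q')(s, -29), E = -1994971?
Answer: Add(1994971, Mul(I, Pow(6, Rational(1, 2)))) ≈ Add(1.9950e+6, Mul(2.4495, I))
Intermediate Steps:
Function('q')(O, z) = Mul(I, Pow(6, Rational(1, 2))) (Function('q')(O, z) = Pow(-6, Rational(1, 2)) = Mul(I, Pow(6, Rational(1, 2))))
Function('t')(s) = Mul(I, Pow(6, Rational(1, 2)))
Add(Function('t')(132), Mul(-1, E)) = Add(Mul(I, Pow(6, Rational(1, 2))), Mul(-1, -1994971)) = Add(Mul(I, Pow(6, Rational(1, 2))), 1994971) = Add(1994971, Mul(I, Pow(6, Rational(1, 2))))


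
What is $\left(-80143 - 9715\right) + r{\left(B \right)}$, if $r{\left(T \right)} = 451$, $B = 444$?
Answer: $-89407$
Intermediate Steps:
$\left(-80143 - 9715\right) + r{\left(B \right)} = \left(-80143 - 9715\right) + 451 = -89858 + 451 = -89407$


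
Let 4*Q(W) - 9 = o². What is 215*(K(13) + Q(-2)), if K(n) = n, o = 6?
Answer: 20855/4 ≈ 5213.8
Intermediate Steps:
Q(W) = 45/4 (Q(W) = 9/4 + (¼)*6² = 9/4 + (¼)*36 = 9/4 + 9 = 45/4)
215*(K(13) + Q(-2)) = 215*(13 + 45/4) = 215*(97/4) = 20855/4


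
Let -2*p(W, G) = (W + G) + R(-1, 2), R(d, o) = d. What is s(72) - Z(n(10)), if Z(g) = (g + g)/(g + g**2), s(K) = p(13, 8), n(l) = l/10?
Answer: -11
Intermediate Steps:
n(l) = l/10 (n(l) = l*(1/10) = l/10)
p(W, G) = 1/2 - G/2 - W/2 (p(W, G) = -((W + G) - 1)/2 = -((G + W) - 1)/2 = -(-1 + G + W)/2 = 1/2 - G/2 - W/2)
s(K) = -10 (s(K) = 1/2 - 1/2*8 - 1/2*13 = 1/2 - 4 - 13/2 = -10)
Z(g) = 2*g/(g + g**2) (Z(g) = (2*g)/(g + g**2) = 2*g/(g + g**2))
s(72) - Z(n(10)) = -10 - 2/(1 + (1/10)*10) = -10 - 2/(1 + 1) = -10 - 2/2 = -10 - 1*1 = -10 - 1 = -11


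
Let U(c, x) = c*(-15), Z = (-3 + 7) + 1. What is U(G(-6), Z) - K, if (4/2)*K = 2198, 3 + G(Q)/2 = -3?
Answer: -919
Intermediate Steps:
Z = 5 (Z = 4 + 1 = 5)
G(Q) = -12 (G(Q) = -6 + 2*(-3) = -6 - 6 = -12)
U(c, x) = -15*c
K = 1099 (K = (½)*2198 = 1099)
U(G(-6), Z) - K = -15*(-12) - 1*1099 = 180 - 1099 = -919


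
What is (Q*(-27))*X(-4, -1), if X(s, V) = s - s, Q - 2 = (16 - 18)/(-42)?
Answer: 0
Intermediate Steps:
Q = 43/21 (Q = 2 + (16 - 18)/(-42) = 2 - 2*(-1/42) = 2 + 1/21 = 43/21 ≈ 2.0476)
X(s, V) = 0
(Q*(-27))*X(-4, -1) = ((43/21)*(-27))*0 = -387/7*0 = 0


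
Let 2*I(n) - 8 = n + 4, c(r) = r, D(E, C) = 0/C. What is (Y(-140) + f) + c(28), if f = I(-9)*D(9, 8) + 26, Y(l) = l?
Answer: -86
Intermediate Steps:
D(E, C) = 0
I(n) = 6 + n/2 (I(n) = 4 + (n + 4)/2 = 4 + (4 + n)/2 = 4 + (2 + n/2) = 6 + n/2)
f = 26 (f = (6 + (½)*(-9))*0 + 26 = (6 - 9/2)*0 + 26 = (3/2)*0 + 26 = 0 + 26 = 26)
(Y(-140) + f) + c(28) = (-140 + 26) + 28 = -114 + 28 = -86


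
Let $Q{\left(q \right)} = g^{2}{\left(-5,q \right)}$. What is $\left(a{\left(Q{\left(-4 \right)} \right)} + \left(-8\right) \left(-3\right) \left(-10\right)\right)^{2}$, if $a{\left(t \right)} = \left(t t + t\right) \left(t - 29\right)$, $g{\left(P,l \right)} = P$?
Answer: $8065600$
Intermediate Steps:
$Q{\left(q \right)} = 25$ ($Q{\left(q \right)} = \left(-5\right)^{2} = 25$)
$a{\left(t \right)} = \left(-29 + t\right) \left(t + t^{2}\right)$ ($a{\left(t \right)} = \left(t^{2} + t\right) \left(-29 + t\right) = \left(t + t^{2}\right) \left(-29 + t\right) = \left(-29 + t\right) \left(t + t^{2}\right)$)
$\left(a{\left(Q{\left(-4 \right)} \right)} + \left(-8\right) \left(-3\right) \left(-10\right)\right)^{2} = \left(25 \left(-29 + 25^{2} - 700\right) + \left(-8\right) \left(-3\right) \left(-10\right)\right)^{2} = \left(25 \left(-29 + 625 - 700\right) + 24 \left(-10\right)\right)^{2} = \left(25 \left(-104\right) - 240\right)^{2} = \left(-2600 - 240\right)^{2} = \left(-2840\right)^{2} = 8065600$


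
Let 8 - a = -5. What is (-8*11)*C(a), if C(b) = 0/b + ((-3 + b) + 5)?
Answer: -1320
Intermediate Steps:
a = 13 (a = 8 - 1*(-5) = 8 + 5 = 13)
C(b) = 2 + b (C(b) = 0 + (2 + b) = 2 + b)
(-8*11)*C(a) = (-8*11)*(2 + 13) = -88*15 = -1320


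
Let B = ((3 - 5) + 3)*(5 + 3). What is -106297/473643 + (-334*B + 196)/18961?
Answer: -3188237485/8980744923 ≈ -0.35501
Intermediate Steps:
B = 8 (B = (-2 + 3)*8 = 1*8 = 8)
-106297/473643 + (-334*B + 196)/18961 = -106297/473643 + (-334*8 + 196)/18961 = -106297*1/473643 + (-2672 + 196)*(1/18961) = -106297/473643 - 2476*1/18961 = -106297/473643 - 2476/18961 = -3188237485/8980744923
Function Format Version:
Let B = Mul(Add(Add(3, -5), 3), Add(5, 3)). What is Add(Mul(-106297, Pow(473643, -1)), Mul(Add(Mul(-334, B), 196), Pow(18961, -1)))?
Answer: Rational(-3188237485, 8980744923) ≈ -0.35501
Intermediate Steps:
B = 8 (B = Mul(Add(-2, 3), 8) = Mul(1, 8) = 8)
Add(Mul(-106297, Pow(473643, -1)), Mul(Add(Mul(-334, B), 196), Pow(18961, -1))) = Add(Mul(-106297, Pow(473643, -1)), Mul(Add(Mul(-334, 8), 196), Pow(18961, -1))) = Add(Mul(-106297, Rational(1, 473643)), Mul(Add(-2672, 196), Rational(1, 18961))) = Add(Rational(-106297, 473643), Mul(-2476, Rational(1, 18961))) = Add(Rational(-106297, 473643), Rational(-2476, 18961)) = Rational(-3188237485, 8980744923)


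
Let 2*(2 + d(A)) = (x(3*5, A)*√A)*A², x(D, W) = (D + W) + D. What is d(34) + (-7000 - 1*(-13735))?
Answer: 6733 + 36992*√34 ≈ 2.2243e+5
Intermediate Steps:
x(D, W) = W + 2*D
d(A) = -2 + A^(5/2)*(30 + A)/2 (d(A) = -2 + (((A + 2*(3*5))*√A)*A²)/2 = -2 + (((A + 2*15)*√A)*A²)/2 = -2 + (((A + 30)*√A)*A²)/2 = -2 + (((30 + A)*√A)*A²)/2 = -2 + ((√A*(30 + A))*A²)/2 = -2 + (A^(5/2)*(30 + A))/2 = -2 + A^(5/2)*(30 + A)/2)
d(34) + (-7000 - 1*(-13735)) = (-2 + 34^(5/2)*(30 + 34)/2) + (-7000 - 1*(-13735)) = (-2 + (½)*(1156*√34)*64) + (-7000 + 13735) = (-2 + 36992*√34) + 6735 = 6733 + 36992*√34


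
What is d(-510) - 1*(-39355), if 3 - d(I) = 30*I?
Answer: 54658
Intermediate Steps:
d(I) = 3 - 30*I
d(-510) - 1*(-39355) = (3 - 30*(-510)) - 1*(-39355) = (3 + 15300) + 39355 = 15303 + 39355 = 54658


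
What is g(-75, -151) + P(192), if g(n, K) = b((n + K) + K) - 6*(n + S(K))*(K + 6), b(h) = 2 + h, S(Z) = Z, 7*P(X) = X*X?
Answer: -1342101/7 ≈ -1.9173e+5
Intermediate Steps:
P(X) = X**2/7 (P(X) = (X*X)/7 = X**2/7)
g(n, K) = 2 + n + 2*K - 6*(6 + K)*(K + n) (g(n, K) = (2 + ((n + K) + K)) - 6*(n + K)*(K + 6) = (2 + ((K + n) + K)) - 6*(K + n)*(6 + K) = (2 + (n + 2*K)) - 6*(6 + K)*(K + n) = (2 + n + 2*K) - 6*(6 + K)*(K + n) = 2 + n + 2*K - 6*(6 + K)*(K + n))
g(-75, -151) + P(192) = (2 - 35*(-75) - 34*(-151) - 6*(-151)**2 - 6*(-151)*(-75)) + (1/7)*192**2 = (2 + 2625 + 5134 - 6*22801 - 67950) + (1/7)*36864 = (2 + 2625 + 5134 - 136806 - 67950) + 36864/7 = -196995 + 36864/7 = -1342101/7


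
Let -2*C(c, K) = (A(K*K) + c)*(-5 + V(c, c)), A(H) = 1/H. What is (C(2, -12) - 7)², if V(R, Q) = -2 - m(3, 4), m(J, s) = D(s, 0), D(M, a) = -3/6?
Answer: 75625/331776 ≈ 0.22794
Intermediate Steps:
D(M, a) = -½ (D(M, a) = -3*⅙ = -½)
m(J, s) = -½
V(R, Q) = -3/2 (V(R, Q) = -2 - 1*(-½) = -2 + ½ = -3/2)
C(c, K) = 13*c/4 + 13/(4*K²) (C(c, K) = -(1/(K*K) + c)*(-5 - 3/2)/2 = -(1/(K²) + c)*(-13)/(2*2) = -(K⁻² + c)*(-13)/(2*2) = -(c + K⁻²)*(-13)/(2*2) = -(-13*c/2 - 13/(2*K²))/2 = 13*c/4 + 13/(4*K²))
(C(2, -12) - 7)² = (((13/4)*2 + (13/4)/(-12)²) - 7)² = ((13/2 + (13/4)*(1/144)) - 7)² = ((13/2 + 13/576) - 7)² = (3757/576 - 7)² = (-275/576)² = 75625/331776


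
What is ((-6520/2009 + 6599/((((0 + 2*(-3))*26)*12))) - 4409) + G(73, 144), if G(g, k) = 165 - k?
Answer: -16528063855/3760848 ≈ -4394.8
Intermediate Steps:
((-6520/2009 + 6599/((((0 + 2*(-3))*26)*12))) - 4409) + G(73, 144) = ((-6520/2009 + 6599/((((0 + 2*(-3))*26)*12))) - 4409) + (165 - 1*144) = ((-6520*1/2009 + 6599/((((0 - 6)*26)*12))) - 4409) + (165 - 144) = ((-6520/2009 + 6599/((-6*26*12))) - 4409) + 21 = ((-6520/2009 + 6599/((-156*12))) - 4409) + 21 = ((-6520/2009 + 6599/(-1872)) - 4409) + 21 = ((-6520/2009 + 6599*(-1/1872)) - 4409) + 21 = ((-6520/2009 - 6599/1872) - 4409) + 21 = (-25462831/3760848 - 4409) + 21 = -16607041663/3760848 + 21 = -16528063855/3760848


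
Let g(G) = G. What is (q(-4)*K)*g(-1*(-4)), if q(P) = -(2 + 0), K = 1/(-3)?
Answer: 8/3 ≈ 2.6667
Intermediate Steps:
K = -⅓ ≈ -0.33333
q(P) = -2 (q(P) = -1*2 = -2)
(q(-4)*K)*g(-1*(-4)) = (-2*(-⅓))*(-1*(-4)) = (⅔)*4 = 8/3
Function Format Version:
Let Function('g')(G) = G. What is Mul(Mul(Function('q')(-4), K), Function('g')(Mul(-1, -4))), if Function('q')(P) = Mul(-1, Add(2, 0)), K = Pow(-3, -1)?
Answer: Rational(8, 3) ≈ 2.6667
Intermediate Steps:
K = Rational(-1, 3) ≈ -0.33333
Function('q')(P) = -2 (Function('q')(P) = Mul(-1, 2) = -2)
Mul(Mul(Function('q')(-4), K), Function('g')(Mul(-1, -4))) = Mul(Mul(-2, Rational(-1, 3)), Mul(-1, -4)) = Mul(Rational(2, 3), 4) = Rational(8, 3)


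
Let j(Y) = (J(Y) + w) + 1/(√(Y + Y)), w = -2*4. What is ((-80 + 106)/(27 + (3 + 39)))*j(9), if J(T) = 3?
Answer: -130/69 + 13*√2/207 ≈ -1.7952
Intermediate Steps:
w = -8
j(Y) = -5 + √2/(2*√Y) (j(Y) = (3 - 8) + 1/(√(Y + Y)) = -5 + 1/(√(2*Y)) = -5 + 1/(√2*√Y) = -5 + √2/(2*√Y))
((-80 + 106)/(27 + (3 + 39)))*j(9) = ((-80 + 106)/(27 + (3 + 39)))*(-5 + √2/(2*√9)) = (26/(27 + 42))*(-5 + (½)*√2*(⅓)) = (26/69)*(-5 + √2/6) = (26*(1/69))*(-5 + √2/6) = 26*(-5 + √2/6)/69 = -130/69 + 13*√2/207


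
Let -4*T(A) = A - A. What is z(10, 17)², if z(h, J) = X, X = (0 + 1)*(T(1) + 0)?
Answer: 0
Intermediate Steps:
T(A) = 0 (T(A) = -(A - A)/4 = -¼*0 = 0)
X = 0 (X = (0 + 1)*(0 + 0) = 1*0 = 0)
z(h, J) = 0
z(10, 17)² = 0² = 0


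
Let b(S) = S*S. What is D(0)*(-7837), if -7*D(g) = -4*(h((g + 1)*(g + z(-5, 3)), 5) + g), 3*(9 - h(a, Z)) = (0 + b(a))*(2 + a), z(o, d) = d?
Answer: 188088/7 ≈ 26870.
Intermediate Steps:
b(S) = S²
h(a, Z) = 9 - a²*(2 + a)/3 (h(a, Z) = 9 - (0 + a²)*(2 + a)/3 = 9 - a²*(2 + a)/3)
D(g) = 36/7 + 4*g/7 - 8*(1 + g)²*(3 + g)²/21 - 4*(1 + g)³*(3 + g)³/21 (D(g) = -(-4)*((9 - 2*(g + 1)²*(g + 3)²/3 - (g + 1)³*(g + 3)³/3) + g)/7 = -(-4)*((9 - 2*(1 + g)²*(3 + g)²/3 - (1 + g)³*(3 + g)³/3) + g)/7 = -(-4)*(9 + g - 2*(1 + g)²*(3 + g)²/3 - (1 + g)³*(3 + g)³/3)/7 = -(-36 - 4*g + 4*(1 + g)³*(3 + g)³/3 + 8*(1 + g)²*(3 + g)²/3)/7 = 36/7 + 4*g/7 - 8*(1 + g)²*(3 + g)²/21 - 4*(1 + g)³*(3 + g)³/21)
D(0)*(-7837) = (36/7 - 8*(3 + 0² + 4*0)²/21 - 4*(3 + 0² + 4*0)³/21 + (4/7)*0)*(-7837) = (36/7 - 8*(3 + 0 + 0)²/21 - 4*(3 + 0 + 0)³/21 + 0)*(-7837) = (36/7 - 8/21*3² - 4/21*3³ + 0)*(-7837) = (36/7 - 8/21*9 - 4/21*27 + 0)*(-7837) = (36/7 - 24/7 - 36/7 + 0)*(-7837) = -24/7*(-7837) = 188088/7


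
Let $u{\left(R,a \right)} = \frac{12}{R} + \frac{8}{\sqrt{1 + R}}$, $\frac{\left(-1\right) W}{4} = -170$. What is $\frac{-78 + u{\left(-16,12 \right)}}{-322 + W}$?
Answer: $- \frac{315}{1432} - \frac{4 i \sqrt{15}}{2685} \approx -0.21997 - 0.0057698 i$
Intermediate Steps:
$W = 680$ ($W = \left(-4\right) \left(-170\right) = 680$)
$u{\left(R,a \right)} = \frac{8}{\sqrt{1 + R}} + \frac{12}{R}$ ($u{\left(R,a \right)} = \frac{12}{R} + \frac{8}{\sqrt{1 + R}} = \frac{8}{\sqrt{1 + R}} + \frac{12}{R}$)
$\frac{-78 + u{\left(-16,12 \right)}}{-322 + W} = \frac{-78 + \left(\frac{8}{\sqrt{1 - 16}} + \frac{12}{-16}\right)}{-322 + 680} = \frac{-78 + \left(\frac{8}{i \sqrt{15}} + 12 \left(- \frac{1}{16}\right)\right)}{358} = \left(-78 - \left(\frac{3}{4} - 8 \left(- \frac{i \sqrt{15}}{15}\right)\right)\right) \frac{1}{358} = \left(-78 - \left(\frac{3}{4} + \frac{8 i \sqrt{15}}{15}\right)\right) \frac{1}{358} = \left(- \frac{315}{4} - \frac{8 i \sqrt{15}}{15}\right) \frac{1}{358} = - \frac{315}{1432} - \frac{4 i \sqrt{15}}{2685}$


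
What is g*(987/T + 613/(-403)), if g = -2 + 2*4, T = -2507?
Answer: -11607312/1010321 ≈ -11.489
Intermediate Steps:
g = 6 (g = -2 + 8 = 6)
g*(987/T + 613/(-403)) = 6*(987/(-2507) + 613/(-403)) = 6*(987*(-1/2507) + 613*(-1/403)) = 6*(-987/2507 - 613/403) = 6*(-1934552/1010321) = -11607312/1010321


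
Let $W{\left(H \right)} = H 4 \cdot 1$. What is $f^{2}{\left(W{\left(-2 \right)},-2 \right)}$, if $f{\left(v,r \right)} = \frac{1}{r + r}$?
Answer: $\frac{1}{16} \approx 0.0625$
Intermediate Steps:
$W{\left(H \right)} = 4 H$ ($W{\left(H \right)} = 4 H 1 = 4 H$)
$f{\left(v,r \right)} = \frac{1}{2 r}$
$f^{2}{\left(W{\left(-2 \right)},-2 \right)} = \left(\frac{1}{2 \left(-2\right)}\right)^{2} = \left(\frac{1}{2} \left(- \frac{1}{2}\right)\right)^{2} = \left(- \frac{1}{4}\right)^{2} = \frac{1}{16}$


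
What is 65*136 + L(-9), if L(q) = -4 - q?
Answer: 8845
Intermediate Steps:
65*136 + L(-9) = 65*136 + (-4 - 1*(-9)) = 8840 + (-4 + 9) = 8840 + 5 = 8845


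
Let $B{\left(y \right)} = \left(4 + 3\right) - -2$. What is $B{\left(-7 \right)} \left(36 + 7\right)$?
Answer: $387$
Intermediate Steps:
$B{\left(y \right)} = 9$ ($B{\left(y \right)} = 7 + 2 = 9$)
$B{\left(-7 \right)} \left(36 + 7\right) = 9 \left(36 + 7\right) = 9 \cdot 43 = 387$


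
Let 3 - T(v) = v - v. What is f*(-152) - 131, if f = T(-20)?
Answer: -587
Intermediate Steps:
T(v) = 3 (T(v) = 3 - (v - v) = 3 - 1*0 = 3 + 0 = 3)
f = 3
f*(-152) - 131 = 3*(-152) - 131 = -456 - 131 = -587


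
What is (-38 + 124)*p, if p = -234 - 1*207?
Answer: -37926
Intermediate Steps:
p = -441 (p = -234 - 207 = -441)
(-38 + 124)*p = (-38 + 124)*(-441) = 86*(-441) = -37926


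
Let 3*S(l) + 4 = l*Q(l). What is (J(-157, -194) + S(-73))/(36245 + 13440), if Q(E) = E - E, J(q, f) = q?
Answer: -5/1569 ≈ -0.0031867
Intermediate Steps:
Q(E) = 0
S(l) = -4/3 (S(l) = -4/3 + (l*0)/3 = -4/3 + (⅓)*0 = -4/3 + 0 = -4/3)
(J(-157, -194) + S(-73))/(36245 + 13440) = (-157 - 4/3)/(36245 + 13440) = -475/3/49685 = -475/3*1/49685 = -5/1569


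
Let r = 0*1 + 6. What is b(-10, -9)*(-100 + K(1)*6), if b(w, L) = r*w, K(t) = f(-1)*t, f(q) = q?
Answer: 6360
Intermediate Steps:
r = 6 (r = 0 + 6 = 6)
K(t) = -t
b(w, L) = 6*w
b(-10, -9)*(-100 + K(1)*6) = (6*(-10))*(-100 - 1*1*6) = -60*(-100 - 1*6) = -60*(-100 - 6) = -60*(-106) = 6360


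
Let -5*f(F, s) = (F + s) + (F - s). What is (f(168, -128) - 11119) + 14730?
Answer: 17719/5 ≈ 3543.8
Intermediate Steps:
f(F, s) = -2*F/5 (f(F, s) = -((F + s) + (F - s))/5 = -2*F/5)
(f(168, -128) - 11119) + 14730 = (-2/5*168 - 11119) + 14730 = (-336/5 - 11119) + 14730 = -55931/5 + 14730 = 17719/5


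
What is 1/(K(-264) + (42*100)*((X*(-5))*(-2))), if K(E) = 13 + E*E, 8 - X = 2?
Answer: 1/321709 ≈ 3.1084e-6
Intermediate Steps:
X = 6 (X = 8 - 1*2 = 8 - 2 = 6)
K(E) = 13 + E²
1/(K(-264) + (42*100)*((X*(-5))*(-2))) = 1/((13 + (-264)²) + (42*100)*((6*(-5))*(-2))) = 1/((13 + 69696) + 4200*(-30*(-2))) = 1/(69709 + 4200*60) = 1/(69709 + 252000) = 1/321709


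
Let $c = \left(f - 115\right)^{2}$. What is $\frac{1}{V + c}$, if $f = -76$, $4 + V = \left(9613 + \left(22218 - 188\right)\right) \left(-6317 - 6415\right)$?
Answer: $- \frac{1}{402842199} \approx -2.4824 \cdot 10^{-9}$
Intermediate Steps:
$V = -402878680$ ($V = -4 + \left(9613 + \left(22218 - 188\right)\right) \left(-6317 - 6415\right) = -4 + \left(9613 + 22030\right) \left(-12732\right) = -4 + 31643 \left(-12732\right) = -4 - 402878676 = -402878680$)
$c = 36481$ ($c = \left(-76 - 115\right)^{2} = \left(-191\right)^{2} = 36481$)
$\frac{1}{V + c} = \frac{1}{-402878680 + 36481} = \frac{1}{-402842199} = - \frac{1}{402842199}$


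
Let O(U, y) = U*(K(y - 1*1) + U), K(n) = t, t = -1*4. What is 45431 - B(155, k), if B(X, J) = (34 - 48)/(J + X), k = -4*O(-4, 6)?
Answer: 1226651/27 ≈ 45432.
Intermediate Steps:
t = -4
K(n) = -4
O(U, y) = U*(-4 + U)
k = -128 (k = -(-16)*(-4 - 4) = -(-16)*(-8) = -4*32 = -128)
B(X, J) = -14/(J + X)
45431 - B(155, k) = 45431 - (-14)/(-128 + 155) = 45431 - (-14)/27 = 45431 - 1*(-14/27) = 45431 + 14/27 = 1226651/27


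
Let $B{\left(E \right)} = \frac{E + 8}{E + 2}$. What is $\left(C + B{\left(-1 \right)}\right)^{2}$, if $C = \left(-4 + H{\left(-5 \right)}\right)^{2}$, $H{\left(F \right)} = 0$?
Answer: $529$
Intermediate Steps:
$B{\left(E \right)} = \frac{8 + E}{2 + E}$
$C = 16$ ($C = \left(-4 + 0\right)^{2} = \left(-4\right)^{2} = 16$)
$\left(C + B{\left(-1 \right)}\right)^{2} = \left(16 + \frac{8 - 1}{2 - 1}\right)^{2} = \left(16 + 1^{-1} \cdot 7\right)^{2} = \left(16 + 1 \cdot 7\right)^{2} = \left(16 + 7\right)^{2} = 23^{2} = 529$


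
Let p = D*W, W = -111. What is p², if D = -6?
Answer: 443556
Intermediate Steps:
p = 666 (p = -6*(-111) = 666)
p² = 666² = 443556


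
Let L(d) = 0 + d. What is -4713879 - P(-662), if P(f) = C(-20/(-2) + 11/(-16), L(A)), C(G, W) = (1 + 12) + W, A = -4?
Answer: -4713888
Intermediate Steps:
L(d) = d
C(G, W) = 13 + W
P(f) = 9 (P(f) = 13 - 4 = 9)
-4713879 - P(-662) = -4713879 - 1*9 = -4713879 - 9 = -4713888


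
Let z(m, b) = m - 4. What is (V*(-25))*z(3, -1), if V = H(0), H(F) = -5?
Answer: -125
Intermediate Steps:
z(m, b) = -4 + m
V = -5
(V*(-25))*z(3, -1) = (-5*(-25))*(-4 + 3) = 125*(-1) = -125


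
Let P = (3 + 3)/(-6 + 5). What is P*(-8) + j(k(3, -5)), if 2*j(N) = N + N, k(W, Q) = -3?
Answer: 45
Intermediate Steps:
j(N) = N (j(N) = (N + N)/2 = (2*N)/2 = N)
P = -6 (P = 6/(-1) = 6*(-1) = -6)
P*(-8) + j(k(3, -5)) = -6*(-8) - 3 = 48 - 3 = 45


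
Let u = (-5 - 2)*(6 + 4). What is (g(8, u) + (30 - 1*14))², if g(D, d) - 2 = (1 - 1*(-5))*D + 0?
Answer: 4356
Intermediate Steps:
u = -70 (u = -7*10 = -70)
g(D, d) = 2 + 6*D (g(D, d) = 2 + ((1 - 1*(-5))*D + 0) = 2 + ((1 + 5)*D + 0) = 2 + (6*D + 0) = 2 + 6*D)
(g(8, u) + (30 - 1*14))² = ((2 + 6*8) + (30 - 1*14))² = ((2 + 48) + (30 - 14))² = (50 + 16)² = 66² = 4356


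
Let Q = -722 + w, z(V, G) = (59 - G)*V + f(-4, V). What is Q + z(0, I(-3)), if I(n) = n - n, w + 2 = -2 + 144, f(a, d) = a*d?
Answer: -582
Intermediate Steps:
w = 140 (w = -2 + (-2 + 144) = -2 + 142 = 140)
I(n) = 0
z(V, G) = -4*V + V*(59 - G) (z(V, G) = (59 - G)*V - 4*V = V*(59 - G) - 4*V = -4*V + V*(59 - G))
Q = -582 (Q = -722 + 140 = -582)
Q + z(0, I(-3)) = -582 + 0*(55 - 1*0) = -582 + 0*(55 + 0) = -582 + 0*55 = -582 + 0 = -582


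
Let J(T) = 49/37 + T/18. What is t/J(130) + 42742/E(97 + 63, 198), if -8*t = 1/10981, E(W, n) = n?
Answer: 5343079251401/24751525392 ≈ 215.87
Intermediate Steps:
J(T) = 49/37 + T/18 (J(T) = 49*(1/37) + T*(1/18) = 49/37 + T/18)
t = -1/87848 (t = -⅛/10981 = -⅛*1/10981 = -1/87848 ≈ -1.1383e-5)
t/J(130) + 42742/E(97 + 63, 198) = -1/(87848*(49/37 + (1/18)*130)) + 42742/198 = -1/(87848*(49/37 + 65/9)) + 42742*(1/198) = -1/(87848*2846/333) + 21371/99 = -1/87848*333/2846 + 21371/99 = -333/250015408 + 21371/99 = 5343079251401/24751525392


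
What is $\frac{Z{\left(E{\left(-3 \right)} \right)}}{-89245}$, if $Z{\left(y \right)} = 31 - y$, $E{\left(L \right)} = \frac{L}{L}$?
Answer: $- \frac{6}{17849} \approx -0.00033615$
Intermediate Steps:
$E{\left(L \right)} = 1$
$\frac{Z{\left(E{\left(-3 \right)} \right)}}{-89245} = \frac{31 - 1}{-89245} = \left(31 - 1\right) \left(- \frac{1}{89245}\right) = 30 \left(- \frac{1}{89245}\right) = - \frac{6}{17849}$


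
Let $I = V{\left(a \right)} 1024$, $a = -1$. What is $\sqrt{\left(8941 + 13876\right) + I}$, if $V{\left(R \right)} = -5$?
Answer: $\sqrt{17697} \approx 133.03$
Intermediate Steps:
$I = -5120$ ($I = \left(-5\right) 1024 = -5120$)
$\sqrt{\left(8941 + 13876\right) + I} = \sqrt{\left(8941 + 13876\right) - 5120} = \sqrt{22817 - 5120} = \sqrt{17697}$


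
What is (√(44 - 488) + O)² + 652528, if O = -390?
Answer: 804184 - 1560*I*√111 ≈ 8.0418e+5 - 16436.0*I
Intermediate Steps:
(√(44 - 488) + O)² + 652528 = (√(44 - 488) - 390)² + 652528 = (√(-444) - 390)² + 652528 = (2*I*√111 - 390)² + 652528 = (-390 + 2*I*√111)² + 652528 = 652528 + (-390 + 2*I*√111)²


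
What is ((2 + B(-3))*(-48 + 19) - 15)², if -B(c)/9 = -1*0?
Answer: 5329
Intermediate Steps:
B(c) = 0 (B(c) = -(-9)*0 = -9*0 = 0)
((2 + B(-3))*(-48 + 19) - 15)² = ((2 + 0)*(-48 + 19) - 15)² = (2*(-29) - 15)² = (-58 - 15)² = (-73)² = 5329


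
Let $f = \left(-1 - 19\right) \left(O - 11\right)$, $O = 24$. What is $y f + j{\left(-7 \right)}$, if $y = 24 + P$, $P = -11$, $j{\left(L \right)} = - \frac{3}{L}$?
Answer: $- \frac{23657}{7} \approx -3379.6$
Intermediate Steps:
$f = -260$ ($f = \left(-1 - 19\right) \left(24 - 11\right) = \left(-20\right) 13 = -260$)
$y = 13$ ($y = 24 - 11 = 13$)
$y f + j{\left(-7 \right)} = 13 \left(-260\right) - \frac{3}{-7} = -3380 - - \frac{3}{7} = -3380 + \frac{3}{7} = - \frac{23657}{7}$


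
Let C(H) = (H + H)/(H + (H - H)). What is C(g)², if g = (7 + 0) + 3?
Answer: 4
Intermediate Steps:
g = 10 (g = 7 + 3 = 10)
C(H) = 2 (C(H) = (2*H)/(H + 0) = (2*H)/H = 2)
C(g)² = 2² = 4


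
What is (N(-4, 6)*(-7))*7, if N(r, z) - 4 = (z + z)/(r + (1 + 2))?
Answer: 392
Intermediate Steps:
N(r, z) = 4 + 2*z/(3 + r) (N(r, z) = 4 + (z + z)/(r + (1 + 2)) = 4 + (2*z)/(r + 3) = 4 + (2*z)/(3 + r) = 4 + 2*z/(3 + r))
(N(-4, 6)*(-7))*7 = ((2*(6 + 6 + 2*(-4))/(3 - 4))*(-7))*7 = ((2*(6 + 6 - 8)/(-1))*(-7))*7 = ((2*(-1)*4)*(-7))*7 = -8*(-7)*7 = 56*7 = 392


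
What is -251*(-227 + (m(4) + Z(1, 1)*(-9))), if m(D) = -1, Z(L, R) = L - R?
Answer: 57228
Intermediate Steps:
-251*(-227 + (m(4) + Z(1, 1)*(-9))) = -251*(-227 + (-1 + (1 - 1*1)*(-9))) = -251*(-227 + (-1 + (1 - 1)*(-9))) = -251*(-227 + (-1 + 0*(-9))) = -251*(-227 + (-1 + 0)) = -251*(-227 - 1) = -251*(-228) = 57228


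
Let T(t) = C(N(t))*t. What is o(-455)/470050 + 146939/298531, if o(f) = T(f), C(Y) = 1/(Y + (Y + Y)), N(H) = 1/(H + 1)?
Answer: 3841051136/6013906995 ≈ 0.63869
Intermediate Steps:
N(H) = 1/(1 + H)
C(Y) = 1/(3*Y) (C(Y) = 1/(Y + 2*Y) = 1/(3*Y))
T(t) = t*(⅓ + t/3) (T(t) = (1/(3*(1/(1 + t))))*t = ((1 + t)/3)*t = (⅓ + t/3)*t = t*(⅓ + t/3))
o(f) = f*(1 + f)/3
o(-455)/470050 + 146939/298531 = ((⅓)*(-455)*(1 - 455))/470050 + 146939/298531 = ((⅓)*(-455)*(-454))*(1/470050) + 146939*(1/298531) = (206570/3)*(1/470050) + 146939/298531 = 2951/20145 + 146939/298531 = 3841051136/6013906995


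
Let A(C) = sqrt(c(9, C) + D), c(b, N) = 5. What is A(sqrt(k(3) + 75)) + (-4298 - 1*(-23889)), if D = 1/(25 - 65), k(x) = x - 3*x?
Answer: 19591 + sqrt(1990)/20 ≈ 19593.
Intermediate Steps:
k(x) = -2*x
D = -1/40 (D = 1/(-40) = -1/40 ≈ -0.025000)
A(C) = sqrt(1990)/20 (A(C) = sqrt(5 - 1/40) = sqrt(199/40) = sqrt(1990)/20)
A(sqrt(k(3) + 75)) + (-4298 - 1*(-23889)) = sqrt(1990)/20 + (-4298 - 1*(-23889)) = sqrt(1990)/20 + (-4298 + 23889) = sqrt(1990)/20 + 19591 = 19591 + sqrt(1990)/20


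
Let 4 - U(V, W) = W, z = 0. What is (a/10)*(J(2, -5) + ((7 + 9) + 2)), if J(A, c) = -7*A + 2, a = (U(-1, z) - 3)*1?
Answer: ⅗ ≈ 0.60000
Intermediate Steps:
U(V, W) = 4 - W
a = 1 (a = ((4 - 1*0) - 3)*1 = ((4 + 0) - 3)*1 = (4 - 3)*1 = 1*1 = 1)
J(A, c) = 2 - 7*A
(a/10)*(J(2, -5) + ((7 + 9) + 2)) = (1/10)*((2 - 7*2) + ((7 + 9) + 2)) = (1*(⅒))*((2 - 14) + (16 + 2)) = (-12 + 18)/10 = (⅒)*6 = ⅗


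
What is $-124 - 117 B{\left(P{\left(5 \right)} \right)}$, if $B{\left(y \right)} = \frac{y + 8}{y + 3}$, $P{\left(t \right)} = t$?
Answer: $- \frac{2513}{8} \approx -314.13$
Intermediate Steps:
$B{\left(y \right)} = \frac{8 + y}{3 + y}$
$-124 - 117 B{\left(P{\left(5 \right)} \right)} = -124 - 117 \frac{8 + 5}{3 + 5} = -124 - 117 \cdot \frac{1}{8} \cdot 13 = -124 - \frac{1521}{8} = - \frac{2513}{8}$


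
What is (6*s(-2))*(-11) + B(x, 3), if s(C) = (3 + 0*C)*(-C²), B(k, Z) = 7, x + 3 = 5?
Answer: 799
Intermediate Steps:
x = 2 (x = -3 + 5 = 2)
s(C) = -3*C² (s(C) = (3 + 0)*(-C²) = 3*(-C²) = -3*C²)
(6*s(-2))*(-11) + B(x, 3) = (6*(-3*(-2)²))*(-11) + 7 = (6*(-3*4))*(-11) + 7 = (6*(-12))*(-11) + 7 = -72*(-11) + 7 = 792 + 7 = 799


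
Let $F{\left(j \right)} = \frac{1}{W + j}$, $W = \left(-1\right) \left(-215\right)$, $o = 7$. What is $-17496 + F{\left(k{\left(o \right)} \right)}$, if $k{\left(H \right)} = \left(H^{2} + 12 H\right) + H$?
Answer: $- \frac{6211079}{355} \approx -17496.0$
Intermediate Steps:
$k{\left(H \right)} = H^{2} + 13 H$
$W = 215$
$F{\left(j \right)} = \frac{1}{215 + j}$
$-17496 + F{\left(k{\left(o \right)} \right)} = -17496 + \frac{1}{215 + 7 \left(13 + 7\right)} = -17496 + \frac{1}{215 + 7 \cdot 20} = -17496 + \frac{1}{215 + 140} = -17496 + \frac{1}{355} = - \frac{6211079}{355}$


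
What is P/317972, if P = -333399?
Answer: -333399/317972 ≈ -1.0485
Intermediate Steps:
P/317972 = -333399/317972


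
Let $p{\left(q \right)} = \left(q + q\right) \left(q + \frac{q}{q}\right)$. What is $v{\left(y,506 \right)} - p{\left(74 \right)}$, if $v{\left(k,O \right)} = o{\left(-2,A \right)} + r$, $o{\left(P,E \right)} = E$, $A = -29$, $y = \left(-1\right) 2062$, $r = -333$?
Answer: $-11462$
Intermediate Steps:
$y = -2062$
$v{\left(k,O \right)} = -362$ ($v{\left(k,O \right)} = -29 - 333 = -362$)
$p{\left(q \right)} = 2 q \left(1 + q\right)$ ($p{\left(q \right)} = 2 q \left(q + 1\right) = 2 q \left(1 + q\right)$)
$v{\left(y,506 \right)} - p{\left(74 \right)} = -362 - 2 \cdot 74 \left(1 + 74\right) = -362 - 2 \cdot 74 \cdot 75 = -362 - 11100 = -11462$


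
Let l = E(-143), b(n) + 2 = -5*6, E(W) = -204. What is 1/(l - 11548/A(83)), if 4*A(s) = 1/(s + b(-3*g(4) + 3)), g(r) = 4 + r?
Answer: -1/2355996 ≈ -4.2445e-7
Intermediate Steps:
b(n) = -32 (b(n) = -2 - 5*6 = -2 - 30 = -32)
A(s) = 1/(4*(-32 + s)) (A(s) = 1/(4*(s - 32)) = 1/(4*(-32 + s)))
l = -204
1/(l - 11548/A(83)) = 1/(-204 - 11548/(1/(4*(-32 + 83)))) = 1/(-204 - 11548/((¼)/51)) = 1/(-204 - 11548/((¼)*(1/51))) = 1/(-204 - 11548/1/204) = 1/(-204 - 11548*204) = 1/(-204 - 2355792) = 1/(-2355996) = -1/2355996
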